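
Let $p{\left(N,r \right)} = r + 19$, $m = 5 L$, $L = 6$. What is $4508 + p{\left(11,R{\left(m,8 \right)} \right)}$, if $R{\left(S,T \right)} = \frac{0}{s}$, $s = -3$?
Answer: $4527$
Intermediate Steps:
$m = 30$ ($m = 5 \cdot 6 = 30$)
$R{\left(S,T \right)} = 0$ ($R{\left(S,T \right)} = \frac{0}{-3} = 0 \left(- \frac{1}{3}\right) = 0$)
$p{\left(N,r \right)} = 19 + r$
$4508 + p{\left(11,R{\left(m,8 \right)} \right)} = 4508 + \left(19 + 0\right) = 4508 + 19 = 4527$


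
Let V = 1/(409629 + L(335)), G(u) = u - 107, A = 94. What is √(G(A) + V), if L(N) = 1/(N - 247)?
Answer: 3*I*√1876927598424317/36047353 ≈ 3.6056*I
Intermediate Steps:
L(N) = 1/(-247 + N)
G(u) = -107 + u
V = 88/36047353 (V = 1/(409629 + 1/(-247 + 335)) = 1/(409629 + 1/88) = 1/(36047353/88) = 88/36047353 ≈ 2.4412e-6)
√(G(A) + V) = √((-107 + 94) + 88/36047353) = √(-13 + 88/36047353) = √(-468615501/36047353) = 3*I*√1876927598424317/36047353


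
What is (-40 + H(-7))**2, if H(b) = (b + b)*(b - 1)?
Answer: 5184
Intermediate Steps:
H(b) = 2*b*(-1 + b) (H(b) = (2*b)*(-1 + b) = 2*b*(-1 + b))
(-40 + H(-7))**2 = (-40 + 2*(-7)*(-1 - 7))**2 = (-40 + 2*(-7)*(-8))**2 = (-40 + 112)**2 = 72**2 = 5184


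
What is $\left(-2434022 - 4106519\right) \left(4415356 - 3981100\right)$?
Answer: $-2840269172496$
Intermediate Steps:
$\left(-2434022 - 4106519\right) \left(4415356 - 3981100\right) = \left(-6540541\right) 434256 = -2840269172496$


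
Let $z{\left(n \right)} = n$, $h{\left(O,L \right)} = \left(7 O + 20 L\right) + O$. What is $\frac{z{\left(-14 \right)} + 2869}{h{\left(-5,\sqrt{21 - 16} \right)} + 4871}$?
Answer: $\frac{13792505}{23336561} - \frac{57100 \sqrt{5}}{23336561} \approx 0.58555$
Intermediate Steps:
$h{\left(O,L \right)} = 8 O + 20 L$
$\frac{z{\left(-14 \right)} + 2869}{h{\left(-5,\sqrt{21 - 16} \right)} + 4871} = \frac{-14 + 2869}{\left(8 \left(-5\right) + 20 \sqrt{21 - 16}\right) + 4871} = \frac{2855}{\left(-40 + 20 \sqrt{5}\right) + 4871} = \frac{2855}{4831 + 20 \sqrt{5}}$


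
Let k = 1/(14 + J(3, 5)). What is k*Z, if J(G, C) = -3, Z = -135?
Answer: -135/11 ≈ -12.273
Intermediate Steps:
k = 1/11 (k = 1/(14 - 3) = 1/11 ≈ 0.090909)
k*Z = (1/11)*(-135) = -135/11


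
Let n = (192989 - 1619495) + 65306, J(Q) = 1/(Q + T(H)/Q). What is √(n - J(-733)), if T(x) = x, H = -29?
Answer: I*√98227018977827105/268630 ≈ 1166.7*I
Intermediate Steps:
J(Q) = 1/(Q - 29/Q)
n = -1361200 (n = -1426506 + 65306 = -1361200)
√(n - J(-733)) = √(-1361200 - (-733)/(-29 + (-733)²)) = √(-1361200 - (-733)/(-29 + 537289)) = √(-1361200 - (-733)/537260) = √(-1361200 - 1*(-733/537260)) = √(-1361200 + 733/537260) = √(-731318311267/537260) = I*√98227018977827105/268630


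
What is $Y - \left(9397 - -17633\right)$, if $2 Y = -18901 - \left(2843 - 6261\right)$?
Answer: $- \frac{69543}{2} \approx -34772.0$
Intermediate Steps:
$Y = - \frac{15483}{2}$ ($Y = \frac{-18901 - \left(2843 - 6261\right)}{2} = \frac{-18901 - -3418}{2} = \frac{-18901 + 3418}{2} = \frac{1}{2} \left(-15483\right) = - \frac{15483}{2} \approx -7741.5$)
$Y - \left(9397 - -17633\right) = - \frac{15483}{2} - \left(9397 - -17633\right) = - \frac{15483}{2} - \left(9397 + 17633\right) = - \frac{15483}{2} - 27030 = - \frac{69543}{2}$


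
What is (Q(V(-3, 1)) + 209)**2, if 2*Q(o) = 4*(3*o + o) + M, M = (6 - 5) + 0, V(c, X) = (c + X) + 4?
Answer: 203401/4 ≈ 50850.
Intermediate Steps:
V(c, X) = 4 + X + c (V(c, X) = (X + c) + 4 = 4 + X + c)
M = 1 (M = 1 + 0 = 1)
Q(o) = 1/2 + 8*o (Q(o) = (4*(3*o + o) + 1)/2 = (4*(4*o) + 1)/2 = (16*o + 1)/2 = (1 + 16*o)/2 = 1/2 + 8*o)
(Q(V(-3, 1)) + 209)**2 = ((1/2 + 8*(4 + 1 - 3)) + 209)**2 = ((1/2 + 8*2) + 209)**2 = ((1/2 + 16) + 209)**2 = (33/2 + 209)**2 = (451/2)**2 = 203401/4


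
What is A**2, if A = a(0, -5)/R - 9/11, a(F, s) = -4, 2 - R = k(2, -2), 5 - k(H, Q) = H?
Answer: 1225/121 ≈ 10.124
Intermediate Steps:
k(H, Q) = 5 - H
R = -1 (R = 2 - (5 - 1*2) = 2 - (5 - 2) = 2 - 1*3 = 2 - 3 = -1)
A = 35/11 (A = -4/(-1) - 9/11 = -4*(-1) - 9*1/11 = 4 - 9/11 = 35/11 ≈ 3.1818)
A**2 = (35/11)**2 = 1225/121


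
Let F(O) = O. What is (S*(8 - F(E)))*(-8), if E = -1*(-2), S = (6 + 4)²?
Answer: -4800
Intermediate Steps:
S = 100 (S = 10² = 100)
E = 2
(S*(8 - F(E)))*(-8) = (100*(8 - 1*2))*(-8) = (100*(8 - 2))*(-8) = (100*6)*(-8) = 600*(-8) = -4800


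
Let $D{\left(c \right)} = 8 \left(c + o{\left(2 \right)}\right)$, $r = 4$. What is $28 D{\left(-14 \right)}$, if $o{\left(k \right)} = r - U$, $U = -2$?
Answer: $-1792$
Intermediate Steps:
$o{\left(k \right)} = 6$ ($o{\left(k \right)} = 4 - -2 = 4 + 2 = 6$)
$D{\left(c \right)} = 48 + 8 c$ ($D{\left(c \right)} = 8 \left(c + 6\right) = 8 \left(6 + c\right) = 48 + 8 c$)
$28 D{\left(-14 \right)} = 28 \left(48 + 8 \left(-14\right)\right) = 28 \left(48 - 112\right) = 28 \left(-64\right) = -1792$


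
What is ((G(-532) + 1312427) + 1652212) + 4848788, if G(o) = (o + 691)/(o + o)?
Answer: 8313486169/1064 ≈ 7.8134e+6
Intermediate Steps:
G(o) = (691 + o)/(2*o) (G(o) = (691 + o)/((2*o)) = (691 + o)*(1/(2*o)) = (691 + o)/(2*o))
((G(-532) + 1312427) + 1652212) + 4848788 = (((½)*(691 - 532)/(-532) + 1312427) + 1652212) + 4848788 = (((½)*(-1/532)*159 + 1312427) + 1652212) + 4848788 = ((-159/1064 + 1312427) + 1652212) + 4848788 = (1396422169/1064 + 1652212) + 4848788 = 3154375737/1064 + 4848788 = 8313486169/1064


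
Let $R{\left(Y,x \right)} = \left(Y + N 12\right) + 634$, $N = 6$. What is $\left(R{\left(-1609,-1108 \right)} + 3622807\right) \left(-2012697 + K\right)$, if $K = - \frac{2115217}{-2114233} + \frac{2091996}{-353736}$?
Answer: $- \frac{6883721963698827707304}{944293339} \approx -7.2898 \cdot 10^{12}$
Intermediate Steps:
$K = - \frac{102076071621}{20774453458}$ ($K = \left(-2115217\right) \left(- \frac{1}{2114233}\right) + 2091996 \left(- \frac{1}{353736}\right) = \frac{2115217}{2114233} - \frac{58111}{9826} = - \frac{102076071621}{20774453458} \approx -4.9135$)
$R{\left(Y,x \right)} = 706 + Y$ ($R{\left(Y,x \right)} = \left(Y + 6 \cdot 12\right) + 634 = \left(Y + 72\right) + 634 = \left(72 + Y\right) + 634 = 706 + Y$)
$\left(R{\left(-1609,-1108 \right)} + 3622807\right) \left(-2012697 + K\right) = \left(\left(706 - 1609\right) + 3622807\right) \left(-2012697 - \frac{102076071621}{20774453458}\right) = \left(-903 + 3622807\right) \left(- \frac{41812782227627847}{20774453458}\right) = 3621904 \left(- \frac{41812782227627847}{20774453458}\right) = - \frac{6883721963698827707304}{944293339}$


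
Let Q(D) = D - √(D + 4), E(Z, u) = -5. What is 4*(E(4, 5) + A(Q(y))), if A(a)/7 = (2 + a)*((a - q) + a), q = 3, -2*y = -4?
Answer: 428 - 252*√6 ≈ -189.27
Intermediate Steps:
y = 2 (y = -½*(-4) = 2)
Q(D) = D - √(4 + D)
A(a) = 7*(-3 + 2*a)*(2 + a) (A(a) = 7*((2 + a)*((a - 1*3) + a)) = 7*((2 + a)*((a - 3) + a)) = 7*((2 + a)*((-3 + a) + a)) = 7*((2 + a)*(-3 + 2*a)) = 7*((-3 + 2*a)*(2 + a)) = 7*(-3 + 2*a)*(2 + a))
4*(E(4, 5) + A(Q(y))) = 4*(-5 + (-42 + 7*(2 - √(4 + 2)) + 14*(2 - √(4 + 2))²)) = 4*(-5 + (-42 + 7*(2 - √6) + 14*(2 - √6)²)) = 4*(-5 + (-42 + (14 - 7*√6) + 14*(2 - √6)²)) = 4*(-5 + (-28 - 7*√6 + 14*(2 - √6)²)) = 4*(-33 - 7*√6 + 14*(2 - √6)²) = -132 - 28*√6 + 56*(2 - √6)²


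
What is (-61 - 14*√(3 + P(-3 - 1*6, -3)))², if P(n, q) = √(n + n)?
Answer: (61 + 14*√3*√(1 + I*√2))² ≈ 7766.6 + 2621.4*I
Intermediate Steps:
P(n, q) = √2*√n (P(n, q) = √(2*n) = √2*√n)
(-61 - 14*√(3 + P(-3 - 1*6, -3)))² = (-61 - 14*√(3 + √2*√(-3 - 1*6)))² = (-61 - 14*√(3 + √2*√(-3 - 6)))² = (-61 - 14*√(3 + √2*√(-9)))² = (-61 - 14*√(3 + √2*(3*I)))² = (-61 - 14*√(3 + 3*I*√2))²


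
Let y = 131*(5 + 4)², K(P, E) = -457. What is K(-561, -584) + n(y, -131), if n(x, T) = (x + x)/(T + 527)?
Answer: -8875/22 ≈ -403.41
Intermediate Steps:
y = 10611 (y = 131*9² = 131*81 = 10611)
n(x, T) = 2*x/(527 + T) (n(x, T) = (2*x)/(527 + T) = 2*x/(527 + T))
K(-561, -584) + n(y, -131) = -457 + 2*10611/(527 - 131) = -457 + 2*10611/396 = -457 + 2*10611*(1/396) = -457 + 1179/22 = -8875/22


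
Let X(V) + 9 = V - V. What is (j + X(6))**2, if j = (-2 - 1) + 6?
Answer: 36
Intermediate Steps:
j = 3 (j = -3 + 6 = 3)
X(V) = -9 (X(V) = -9 + (V - V) = -9 + 0 = -9)
(j + X(6))**2 = (3 - 9)**2 = (-6)**2 = 36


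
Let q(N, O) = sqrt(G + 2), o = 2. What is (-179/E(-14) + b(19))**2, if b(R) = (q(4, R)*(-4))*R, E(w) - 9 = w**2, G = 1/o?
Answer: 606873041/42025 + 13604*sqrt(10)/205 ≈ 14651.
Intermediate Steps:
G = 1/2 ≈ 0.50000
E(w) = 9 + w**2
q(N, O) = sqrt(10)/2 (q(N, O) = sqrt(1/2 + 2) = sqrt(5/2) = sqrt(10)/2)
b(R) = -2*R*sqrt(10) (b(R) = ((sqrt(10)/2)*(-4))*R = (-2*sqrt(10))*R = -2*R*sqrt(10))
(-179/E(-14) + b(19))**2 = (-179/(9 + (-14)**2) - 2*19*sqrt(10))**2 = (-179/(9 + 196) - 38*sqrt(10))**2 = (-179/205 - 38*sqrt(10))**2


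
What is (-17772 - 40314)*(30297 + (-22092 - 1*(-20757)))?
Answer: -1682286732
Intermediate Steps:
(-17772 - 40314)*(30297 + (-22092 - 1*(-20757))) = -58086*(30297 + (-22092 + 20757)) = -58086*(30297 - 1335) = -58086*28962 = -1682286732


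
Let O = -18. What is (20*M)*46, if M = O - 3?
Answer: -19320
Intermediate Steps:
M = -21 (M = -18 - 3 = -21)
(20*M)*46 = (20*(-21))*46 = -420*46 = -19320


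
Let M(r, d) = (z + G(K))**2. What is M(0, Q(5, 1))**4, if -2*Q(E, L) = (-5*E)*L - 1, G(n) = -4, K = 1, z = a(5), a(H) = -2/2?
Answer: 390625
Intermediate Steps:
a(H) = -1 (a(H) = -2*1/2 = -1)
z = -1
Q(E, L) = 1/2 + 5*E*L/2 (Q(E, L) = -((-5*E)*L - 1)/2 = -(-5*E*L - 1)/2 = -(-1 - 5*E*L)/2 = 1/2 + 5*E*L/2)
M(r, d) = 25 (M(r, d) = (-1 - 4)**2 = (-5)**2 = 25)
M(0, Q(5, 1))**4 = 25**4 = 390625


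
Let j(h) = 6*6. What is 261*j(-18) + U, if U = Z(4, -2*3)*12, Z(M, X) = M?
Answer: 9444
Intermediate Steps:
j(h) = 36
U = 48 (U = 4*12 = 48)
261*j(-18) + U = 261*36 + 48 = 9396 + 48 = 9444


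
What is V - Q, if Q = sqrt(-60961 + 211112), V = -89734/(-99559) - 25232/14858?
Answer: -31021182/38927569 - sqrt(150151) ≈ -388.29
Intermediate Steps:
V = -31021182/38927569 (V = -89734*(-1/99559) - 25232*1/14858 = 89734/99559 - 664/391 = -31021182/38927569 ≈ -0.79690)
Q = sqrt(150151) ≈ 387.49
V - Q = -31021182/38927569 - sqrt(150151)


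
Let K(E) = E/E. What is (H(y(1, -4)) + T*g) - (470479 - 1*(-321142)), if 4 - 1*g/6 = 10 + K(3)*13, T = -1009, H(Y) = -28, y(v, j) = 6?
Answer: -676623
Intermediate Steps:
K(E) = 1
g = -114 (g = 24 - 6*(10 + 1*13) = 24 - 6*(10 + 13) = 24 - 6*23 = 24 - 138 = -114)
(H(y(1, -4)) + T*g) - (470479 - 1*(-321142)) = (-28 - 1009*(-114)) - (470479 - 1*(-321142)) = (-28 + 115026) - (470479 + 321142) = 114998 - 1*791621 = 114998 - 791621 = -676623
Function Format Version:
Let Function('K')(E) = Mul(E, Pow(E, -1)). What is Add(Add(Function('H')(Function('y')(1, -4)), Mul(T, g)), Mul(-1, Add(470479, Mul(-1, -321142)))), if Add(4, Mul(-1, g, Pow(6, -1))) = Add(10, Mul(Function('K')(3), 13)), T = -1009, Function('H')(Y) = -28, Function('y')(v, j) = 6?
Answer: -676623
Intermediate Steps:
Function('K')(E) = 1
g = -114 (g = Add(24, Mul(-6, Add(10, Mul(1, 13)))) = Add(24, Mul(-6, Add(10, 13))) = Add(24, Mul(-6, 23)) = Add(24, -138) = -114)
Add(Add(Function('H')(Function('y')(1, -4)), Mul(T, g)), Mul(-1, Add(470479, Mul(-1, -321142)))) = Add(Add(-28, Mul(-1009, -114)), Mul(-1, Add(470479, Mul(-1, -321142)))) = Add(Add(-28, 115026), Mul(-1, Add(470479, 321142))) = Add(114998, Mul(-1, 791621)) = Add(114998, -791621) = -676623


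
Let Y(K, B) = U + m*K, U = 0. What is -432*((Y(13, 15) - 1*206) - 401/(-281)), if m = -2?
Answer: 27989712/281 ≈ 99608.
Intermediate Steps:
Y(K, B) = -2*K (Y(K, B) = 0 - 2*K = -2*K)
-432*((Y(13, 15) - 1*206) - 401/(-281)) = -432*((-2*13 - 1*206) - 401/(-281)) = -432*((-26 - 206) - 401*(-1/281)) = -432*(-232 + 401/281) = -432*(-64791/281) = 27989712/281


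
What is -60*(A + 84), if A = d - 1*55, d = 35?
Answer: -3840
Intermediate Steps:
A = -20 (A = 35 - 1*55 = 35 - 55 = -20)
-60*(A + 84) = -60*(-20 + 84) = -60*64 = -3840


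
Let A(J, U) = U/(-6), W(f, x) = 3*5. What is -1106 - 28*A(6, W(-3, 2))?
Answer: -1036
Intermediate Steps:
W(f, x) = 15
A(J, U) = -U/6 (A(J, U) = U*(-⅙) = -U/6)
-1106 - 28*A(6, W(-3, 2)) = -1106 - 28*(-⅙*15) = -1106 - 28*(-5)/2 = -1106 - 1*(-70) = -1106 + 70 = -1036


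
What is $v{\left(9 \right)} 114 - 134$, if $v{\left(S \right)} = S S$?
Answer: $9100$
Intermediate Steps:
$v{\left(S \right)} = S^{2}$
$v{\left(9 \right)} 114 - 134 = 9^{2} \cdot 114 - 134 = 81 \cdot 114 - 134 = 9234 - 134 = 9100$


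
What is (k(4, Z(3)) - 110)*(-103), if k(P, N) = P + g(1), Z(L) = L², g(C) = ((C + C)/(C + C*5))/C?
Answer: 32651/3 ≈ 10884.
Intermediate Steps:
g(C) = 1/(3*C) (g(C) = ((2*C)/(C + 5*C))/C = ((2*C)/((6*C)))/C = ((2*C)*(1/(6*C)))/C = 1/(3*C))
k(P, N) = ⅓ + P (k(P, N) = P + (⅓)/1 = P + (⅓)*1 = P + ⅓ = ⅓ + P)
(k(4, Z(3)) - 110)*(-103) = ((⅓ + 4) - 110)*(-103) = (13/3 - 110)*(-103) = -317/3*(-103) = 32651/3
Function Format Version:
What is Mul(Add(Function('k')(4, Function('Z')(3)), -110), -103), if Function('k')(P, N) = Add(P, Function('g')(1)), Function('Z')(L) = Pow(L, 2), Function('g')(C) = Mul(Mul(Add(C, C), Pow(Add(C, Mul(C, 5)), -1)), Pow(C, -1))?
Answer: Rational(32651, 3) ≈ 10884.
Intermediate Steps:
Function('g')(C) = Mul(Rational(1, 3), Pow(C, -1)) (Function('g')(C) = Mul(Mul(Mul(2, C), Pow(Add(C, Mul(5, C)), -1)), Pow(C, -1)) = Mul(Mul(Mul(2, C), Pow(Mul(6, C), -1)), Pow(C, -1)) = Mul(Mul(Mul(2, C), Mul(Rational(1, 6), Pow(C, -1))), Pow(C, -1)) = Mul(Rational(1, 3), Pow(C, -1)))
Function('k')(P, N) = Add(Rational(1, 3), P) (Function('k')(P, N) = Add(P, Mul(Rational(1, 3), Pow(1, -1))) = Add(P, Mul(Rational(1, 3), 1)) = Add(P, Rational(1, 3)) = Add(Rational(1, 3), P))
Mul(Add(Function('k')(4, Function('Z')(3)), -110), -103) = Mul(Add(Add(Rational(1, 3), 4), -110), -103) = Mul(Add(Rational(13, 3), -110), -103) = Mul(Rational(-317, 3), -103) = Rational(32651, 3)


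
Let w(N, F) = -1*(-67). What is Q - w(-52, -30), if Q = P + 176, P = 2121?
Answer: 2230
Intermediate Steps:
w(N, F) = 67
Q = 2297 (Q = 2121 + 176 = 2297)
Q - w(-52, -30) = 2297 - 1*67 = 2297 - 67 = 2230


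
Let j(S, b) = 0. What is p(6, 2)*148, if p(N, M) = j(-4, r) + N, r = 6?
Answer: 888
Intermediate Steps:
p(N, M) = N (p(N, M) = 0 + N = N)
p(6, 2)*148 = 6*148 = 888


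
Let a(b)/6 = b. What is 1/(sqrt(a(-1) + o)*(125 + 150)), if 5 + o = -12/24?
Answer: -I*sqrt(46)/6325 ≈ -0.0010723*I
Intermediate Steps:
o = -11/2 (o = -5 - 12/24 = -5 - 12*1/24 = -5 - 1/2 = -11/2 ≈ -5.5000)
a(b) = 6*b
1/(sqrt(a(-1) + o)*(125 + 150)) = 1/(sqrt(6*(-1) - 11/2)*(125 + 150)) = 1/(sqrt(-6 - 11/2)*275) = 1/(sqrt(-23/2)*275) = 1/((I*sqrt(46)/2)*275) = 1/(275*I*sqrt(46)/2) = -I*sqrt(46)/6325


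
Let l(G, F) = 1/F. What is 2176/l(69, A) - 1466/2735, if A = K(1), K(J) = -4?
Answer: -23806906/2735 ≈ -8704.5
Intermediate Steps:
A = -4
2176/l(69, A) - 1466/2735 = 2176/(1/(-4)) - 1466/2735 = 2176/(-1/4) - 1466*1/2735 = 2176*(-4) - 1466/2735 = -8704 - 1466/2735 = -23806906/2735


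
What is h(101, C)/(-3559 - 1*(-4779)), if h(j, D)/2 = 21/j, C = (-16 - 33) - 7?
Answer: 21/61610 ≈ 0.00034085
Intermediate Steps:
C = -56 (C = -49 - 7 = -56)
h(j, D) = 42/j (h(j, D) = 2*(21/j) = 42/j)
h(101, C)/(-3559 - 1*(-4779)) = (42/101)/(-3559 - 1*(-4779)) = (42*(1/101))/(-3559 + 4779) = (42/101)/1220 = (42/101)*(1/1220) = 21/61610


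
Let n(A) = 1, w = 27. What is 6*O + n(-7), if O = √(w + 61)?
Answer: 1 + 12*√22 ≈ 57.285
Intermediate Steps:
O = 2*√22 (O = √(27 + 61) = √88 = 2*√22 ≈ 9.3808)
6*O + n(-7) = 6*(2*√22) + 1 = 12*√22 + 1 = 1 + 12*√22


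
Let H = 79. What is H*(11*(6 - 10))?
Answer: -3476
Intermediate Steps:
H*(11*(6 - 10)) = 79*(11*(6 - 10)) = 79*(11*(-4)) = 79*(-44) = -3476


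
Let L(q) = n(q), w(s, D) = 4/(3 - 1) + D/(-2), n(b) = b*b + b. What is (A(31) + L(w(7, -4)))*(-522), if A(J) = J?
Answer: -26622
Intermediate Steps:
n(b) = b + b² (n(b) = b² + b = b + b²)
w(s, D) = 2 - D/2 (w(s, D) = 4/2 + D*(-½) = 4*(½) - D/2 = 2 - D/2)
L(q) = q*(1 + q)
(A(31) + L(w(7, -4)))*(-522) = (31 + (2 - ½*(-4))*(1 + (2 - ½*(-4))))*(-522) = (31 + (2 + 2)*(1 + (2 + 2)))*(-522) = (31 + 4*(1 + 4))*(-522) = (31 + 4*5)*(-522) = (31 + 20)*(-522) = 51*(-522) = -26622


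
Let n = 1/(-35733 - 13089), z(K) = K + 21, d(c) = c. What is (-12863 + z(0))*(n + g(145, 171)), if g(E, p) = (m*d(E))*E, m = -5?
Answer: 32955222274171/24411 ≈ 1.3500e+9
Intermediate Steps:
z(K) = 21 + K
n = -1/48822 (n = 1/(-48822) = -1/48822 ≈ -2.0483e-5)
g(E, p) = -5*E**2 (g(E, p) = (-5*E)*E = -5*E**2)
(-12863 + z(0))*(n + g(145, 171)) = (-12863 + (21 + 0))*(-1/48822 - 5*145**2) = (-12863 + 21)*(-1/48822 - 5*21025) = -12842*(-1/48822 - 105125) = -12842*(-5132412751/48822) = 32955222274171/24411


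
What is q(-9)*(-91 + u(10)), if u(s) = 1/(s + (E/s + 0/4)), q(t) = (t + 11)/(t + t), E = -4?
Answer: 4363/432 ≈ 10.100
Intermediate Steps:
q(t) = (11 + t)/(2*t) (q(t) = (11 + t)/((2*t)) = (11 + t)*(1/(2*t)) = (11 + t)/(2*t))
u(s) = 1/(s - 4/s) (u(s) = 1/(s + (-4/s + 0/4)) = 1/(s + (-4/s + 0*(¼))) = 1/(s + (-4/s + 0)) = 1/(s - 4/s))
q(-9)*(-91 + u(10)) = ((½)*(11 - 9)/(-9))*(-91 + 10/(-4 + 10²)) = ((½)*(-⅑)*2)*(-91 + 10/(-4 + 100)) = -(-91 + 10/96)/9 = -(-91 + 10*(1/96))/9 = -(-91 + 5/48)/9 = -⅑*(-4363/48) = 4363/432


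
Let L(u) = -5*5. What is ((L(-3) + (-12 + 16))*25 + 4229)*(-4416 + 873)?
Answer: -13123272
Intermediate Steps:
L(u) = -25
((L(-3) + (-12 + 16))*25 + 4229)*(-4416 + 873) = ((-25 + (-12 + 16))*25 + 4229)*(-4416 + 873) = ((-25 + 4)*25 + 4229)*(-3543) = (-21*25 + 4229)*(-3543) = (-525 + 4229)*(-3543) = 3704*(-3543) = -13123272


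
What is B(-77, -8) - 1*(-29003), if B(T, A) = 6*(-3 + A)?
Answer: 28937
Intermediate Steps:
B(T, A) = -18 + 6*A
B(-77, -8) - 1*(-29003) = (-18 + 6*(-8)) - 1*(-29003) = (-18 - 48) + 29003 = -66 + 29003 = 28937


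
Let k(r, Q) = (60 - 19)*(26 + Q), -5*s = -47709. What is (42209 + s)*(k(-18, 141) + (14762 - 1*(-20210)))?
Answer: 10820833526/5 ≈ 2.1642e+9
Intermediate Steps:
s = 47709/5 (s = -1/5*(-47709) = 47709/5 ≈ 9541.8)
k(r, Q) = 1066 + 41*Q (k(r, Q) = 41*(26 + Q) = 1066 + 41*Q)
(42209 + s)*(k(-18, 141) + (14762 - 1*(-20210))) = (42209 + 47709/5)*((1066 + 41*141) + (14762 - 1*(-20210))) = 258754*((1066 + 5781) + (14762 + 20210))/5 = 258754*(6847 + 34972)/5 = (258754/5)*41819 = 10820833526/5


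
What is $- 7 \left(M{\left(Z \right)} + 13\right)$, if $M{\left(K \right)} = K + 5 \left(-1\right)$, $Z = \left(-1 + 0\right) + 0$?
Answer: $-49$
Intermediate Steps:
$Z = -1$ ($Z = -1 + 0 = -1$)
$M{\left(K \right)} = -5 + K$ ($M{\left(K \right)} = K - 5 = -5 + K$)
$- 7 \left(M{\left(Z \right)} + 13\right) = - 7 \left(\left(-5 - 1\right) + 13\right) = - 7 \left(-6 + 13\right) = \left(-7\right) 7 = -49$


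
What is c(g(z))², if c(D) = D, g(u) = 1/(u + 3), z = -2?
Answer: 1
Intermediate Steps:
g(u) = 1/(3 + u)
c(g(z))² = (1/(3 - 2))² = (1/1)² = 1² = 1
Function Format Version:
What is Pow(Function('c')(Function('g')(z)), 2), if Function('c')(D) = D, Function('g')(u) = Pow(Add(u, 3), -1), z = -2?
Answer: 1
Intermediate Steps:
Function('g')(u) = Pow(Add(3, u), -1)
Pow(Function('c')(Function('g')(z)), 2) = Pow(Pow(Add(3, -2), -1), 2) = Pow(Pow(1, -1), 2) = Pow(1, 2) = 1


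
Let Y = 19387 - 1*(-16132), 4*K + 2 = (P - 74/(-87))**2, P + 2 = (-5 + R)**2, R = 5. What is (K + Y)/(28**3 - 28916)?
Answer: -537684053/105421032 ≈ -5.1003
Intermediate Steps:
P = -2 (P = -2 + (-5 + 5)**2 = -2 + 0**2 = -2 + 0 = -2)
K = -2569/15138 (K = -1/2 + (-2 - 74/(-87))**2/4 = -1/2 + (-2 - 74*(-1/87))**2/4 = -1/2 + (-2 + 74/87)**2/4 = -1/2 + (-100/87)**2/4 = -1/2 + (1/4)*(10000/7569) = -1/2 + 2500/7569 = -2569/15138 ≈ -0.16971)
Y = 35519 (Y = 19387 + 16132 = 35519)
(K + Y)/(28**3 - 28916) = (-2569/15138 + 35519)/(28**3 - 28916) = 537684053/(15138*(21952 - 28916)) = (537684053/15138)/(-6964) = (537684053/15138)*(-1/6964) = -537684053/105421032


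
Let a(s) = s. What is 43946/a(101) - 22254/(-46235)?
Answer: 2034090964/4669735 ≈ 435.59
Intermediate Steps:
43946/a(101) - 22254/(-46235) = 43946/101 - 22254/(-46235) = 43946*(1/101) - 22254*(-1/46235) = 43946/101 + 22254/46235 = 2034090964/4669735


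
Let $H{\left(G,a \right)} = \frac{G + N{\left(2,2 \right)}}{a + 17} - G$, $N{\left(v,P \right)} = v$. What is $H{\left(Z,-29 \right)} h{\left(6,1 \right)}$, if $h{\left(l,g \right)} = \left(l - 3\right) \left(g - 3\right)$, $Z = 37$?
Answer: $\frac{483}{2} \approx 241.5$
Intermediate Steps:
$h{\left(l,g \right)} = \left(-3 + g\right) \left(-3 + l\right)$ ($h{\left(l,g \right)} = \left(-3 + l\right) \left(-3 + g\right) = \left(-3 + g\right) \left(-3 + l\right)$)
$H{\left(G,a \right)} = - G + \frac{2 + G}{17 + a}$ ($H{\left(G,a \right)} = \frac{G + 2}{a + 17} - G = \frac{2 + G}{17 + a} - G = - G + \frac{2 + G}{17 + a}$)
$H{\left(Z,-29 \right)} h{\left(6,1 \right)} = \frac{2 - 592 - 37 \left(-29\right)}{17 - 29} \left(9 - 3 - 18 + 1 \cdot 6\right) = \frac{2 - 592 + 1073}{-12} \left(9 - 3 - 18 + 6\right) = \left(- \frac{1}{12}\right) 483 \left(-6\right) = \left(- \frac{161}{4}\right) \left(-6\right) = \frac{483}{2}$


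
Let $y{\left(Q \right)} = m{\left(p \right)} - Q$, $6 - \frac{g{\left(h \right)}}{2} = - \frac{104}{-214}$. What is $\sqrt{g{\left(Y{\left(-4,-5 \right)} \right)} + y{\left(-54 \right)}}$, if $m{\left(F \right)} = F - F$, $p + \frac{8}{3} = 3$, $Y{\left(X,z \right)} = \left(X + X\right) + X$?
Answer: $\frac{7 \sqrt{15194}}{107} \approx 8.064$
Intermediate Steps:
$Y{\left(X,z \right)} = 3 X$ ($Y{\left(X,z \right)} = 2 X + X = 3 X$)
$g{\left(h \right)} = \frac{1180}{107}$ ($g{\left(h \right)} = 12 - 2 \left(- \frac{104}{-214}\right) = 12 - 2 \left(\left(-104\right) \left(- \frac{1}{214}\right)\right) = 12 - \frac{104}{107} = \frac{1180}{107}$)
$p = \frac{1}{3}$ ($p = - \frac{8}{3} + 3 = \frac{1}{3} \approx 0.33333$)
$m{\left(F \right)} = 0$
$y{\left(Q \right)} = - Q$ ($y{\left(Q \right)} = 0 - Q = - Q$)
$\sqrt{g{\left(Y{\left(-4,-5 \right)} \right)} + y{\left(-54 \right)}} = \sqrt{\frac{1180}{107} - -54} = \sqrt{\frac{1180}{107} + 54} = \sqrt{\frac{6958}{107}} = \frac{7 \sqrt{15194}}{107}$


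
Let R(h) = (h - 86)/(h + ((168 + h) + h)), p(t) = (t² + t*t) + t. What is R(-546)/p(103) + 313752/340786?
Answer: 2458447443248/2670217627455 ≈ 0.92069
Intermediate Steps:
p(t) = t + 2*t² (p(t) = (t² + t²) + t = 2*t² + t = t + 2*t²)
R(h) = (-86 + h)/(168 + 3*h) (R(h) = (-86 + h)/(h + (168 + 2*h)) = (-86 + h)/(168 + 3*h))
R(-546)/p(103) + 313752/340786 = ((-86 - 546)/(3*(56 - 546)))/((103*(1 + 2*103))) + 313752/340786 = ((⅓)*(-632)/(-490))/((103*(1 + 206))) + 313752*(1/340786) = ((⅓)*(-1/490)*(-632))/((103*207)) + 156876/170393 = (316/735)/21321 + 156876/170393 = (316/735)*(1/21321) + 156876/170393 = 316/15670935 + 156876/170393 = 2458447443248/2670217627455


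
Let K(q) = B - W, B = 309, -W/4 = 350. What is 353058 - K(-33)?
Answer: 351349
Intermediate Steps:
W = -1400 (W = -4*350 = -1400)
K(q) = 1709 (K(q) = 309 - 1*(-1400) = 309 + 1400 = 1709)
353058 - K(-33) = 353058 - 1*1709 = 353058 - 1709 = 351349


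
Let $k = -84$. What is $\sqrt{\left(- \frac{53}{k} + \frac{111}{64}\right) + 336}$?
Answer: $\frac{\sqrt{9550023}}{168} \approx 18.395$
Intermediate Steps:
$\sqrt{\left(- \frac{53}{k} + \frac{111}{64}\right) + 336} = \sqrt{\left(- \frac{53}{-84} + \frac{111}{64}\right) + 336} = \sqrt{\left(\left(-53\right) \left(- \frac{1}{84}\right) + 111 \cdot \frac{1}{64}\right) + 336} = \sqrt{\left(\frac{53}{84} + \frac{111}{64}\right) + 336} = \sqrt{\frac{3179}{1344} + 336} = \sqrt{\frac{454763}{1344}} = \frac{\sqrt{9550023}}{168}$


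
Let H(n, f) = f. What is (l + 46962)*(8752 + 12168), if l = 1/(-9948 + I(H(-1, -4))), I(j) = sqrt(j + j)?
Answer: 12153178167654540/12370339 - 5230*I*sqrt(2)/12370339 ≈ 9.8245e+8 - 0.00059791*I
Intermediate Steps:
I(j) = sqrt(2)*sqrt(j) (I(j) = sqrt(2*j) = sqrt(2)*sqrt(j))
l = 1/(-9948 + 2*I*sqrt(2)) (l = 1/(-9948 + sqrt(2)*sqrt(-4)) = 1/(-9948 + sqrt(2)*(2*I)) = 1/(-9948 + 2*I*sqrt(2)) ≈ -0.00010052 - 2.86e-8*I)
(l + 46962)*(8752 + 12168) = ((-2487/24740678 - I*sqrt(2)/49481356) + 46962)*(8752 + 12168) = (1161871717749/24740678 - I*sqrt(2)/49481356)*20920 = 12153178167654540/12370339 - 5230*I*sqrt(2)/12370339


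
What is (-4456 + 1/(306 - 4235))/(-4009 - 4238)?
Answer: 5835875/10800821 ≈ 0.54032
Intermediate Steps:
(-4456 + 1/(306 - 4235))/(-4009 - 4238) = (-4456 + 1/(-3929))/(-8247) = (-4456 - 1/3929)*(-1/8247) = -17507625/3929*(-1/8247) = 5835875/10800821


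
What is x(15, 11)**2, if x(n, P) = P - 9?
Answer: 4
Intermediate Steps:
x(n, P) = -9 + P
x(15, 11)**2 = (-9 + 11)**2 = 2**2 = 4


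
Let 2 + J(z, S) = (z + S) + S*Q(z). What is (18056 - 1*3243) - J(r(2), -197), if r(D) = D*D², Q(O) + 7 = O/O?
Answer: 13822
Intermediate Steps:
Q(O) = -6 (Q(O) = -7 + O/O = -7 + 1 = -6)
r(D) = D³
J(z, S) = -2 + z - 5*S (J(z, S) = -2 + ((z + S) + S*(-6)) = -2 + ((S + z) - 6*S) = -2 + (z - 5*S) = -2 + z - 5*S)
(18056 - 1*3243) - J(r(2), -197) = (18056 - 1*3243) - (-2 + 2³ - 5*(-197)) = (18056 - 3243) - (-2 + 8 + 985) = 14813 - 1*991 = 14813 - 991 = 13822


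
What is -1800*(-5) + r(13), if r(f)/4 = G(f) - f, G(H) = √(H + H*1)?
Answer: 8948 + 4*√26 ≈ 8968.4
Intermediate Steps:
G(H) = √2*√H (G(H) = √(H + H) = √(2*H) = √2*√H)
r(f) = -4*f + 4*√2*√f (r(f) = 4*(√2*√f - f) = 4*(-f + √2*√f) = -4*f + 4*√2*√f)
-1800*(-5) + r(13) = -1800*(-5) + (-4*13 + 4*√2*√13) = -150*(-60) + (-52 + 4*√26) = 9000 + (-52 + 4*√26) = 8948 + 4*√26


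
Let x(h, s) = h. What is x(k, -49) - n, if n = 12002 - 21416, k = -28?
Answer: 9386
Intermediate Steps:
n = -9414
x(k, -49) - n = -28 - 1*(-9414) = -28 + 9414 = 9386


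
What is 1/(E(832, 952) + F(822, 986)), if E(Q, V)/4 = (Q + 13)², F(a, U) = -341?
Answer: 1/2855759 ≈ 3.5017e-7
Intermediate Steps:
E(Q, V) = 4*(13 + Q)² (E(Q, V) = 4*(Q + 13)² = 4*(13 + Q)²)
1/(E(832, 952) + F(822, 986)) = 1/(4*(13 + 832)² - 341) = 1/(4*845² - 341) = 1/(4*714025 - 341) = 1/(2856100 - 341) = 1/2855759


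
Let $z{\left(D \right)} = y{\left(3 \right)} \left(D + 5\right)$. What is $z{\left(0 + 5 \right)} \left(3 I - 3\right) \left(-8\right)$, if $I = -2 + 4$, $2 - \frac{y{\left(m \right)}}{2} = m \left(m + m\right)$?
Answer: $7680$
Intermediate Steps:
$y{\left(m \right)} = 4 - 4 m^{2}$ ($y{\left(m \right)} = 4 - 2 m \left(m + m\right) = 4 - 2 m 2 m = 4 - 2 \cdot 2 m^{2} = 4 - 4 m^{2}$)
$I = 2$
$z{\left(D \right)} = -160 - 32 D$ ($z{\left(D \right)} = \left(4 - 4 \cdot 3^{2}\right) \left(D + 5\right) = \left(4 - 36\right) \left(5 + D\right) = - 32 \left(5 + D\right) = -160 - 32 D$)
$z{\left(0 + 5 \right)} \left(3 I - 3\right) \left(-8\right) = \left(-160 - 32 \left(0 + 5\right)\right) \left(3 \cdot 2 - 3\right) \left(-8\right) = \left(-160 - 160\right) \left(6 - 3\right) \left(-8\right) = \left(-160 - 160\right) 3 \left(-8\right) = \left(-320\right) 3 \left(-8\right) = \left(-960\right) \left(-8\right) = 7680$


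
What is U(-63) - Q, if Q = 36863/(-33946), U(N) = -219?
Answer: -7397311/33946 ≈ -217.91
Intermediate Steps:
Q = -36863/33946 (Q = 36863*(-1/33946) = -36863/33946 ≈ -1.0859)
U(-63) - Q = -219 - 1*(-36863/33946) = -219 + 36863/33946 = -7397311/33946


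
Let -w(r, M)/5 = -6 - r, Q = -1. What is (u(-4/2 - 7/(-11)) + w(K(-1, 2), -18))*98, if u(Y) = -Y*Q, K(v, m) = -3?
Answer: 14700/11 ≈ 1336.4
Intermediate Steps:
w(r, M) = 30 + 5*r (w(r, M) = -5*(-6 - r) = 30 + 5*r)
u(Y) = Y (u(Y) = -Y*(-1) = -(-1)*Y = Y)
(u(-4/2 - 7/(-11)) + w(K(-1, 2), -18))*98 = ((-4/2 - 7/(-11)) + (30 + 5*(-3)))*98 = ((-4*1/2 - 7*(-1/11)) + (30 - 15))*98 = ((-2 + 7/11) + 15)*98 = (-15/11 + 15)*98 = (150/11)*98 = 14700/11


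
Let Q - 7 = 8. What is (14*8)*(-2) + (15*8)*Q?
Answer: 1576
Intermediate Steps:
Q = 15 (Q = 7 + 8 = 15)
(14*8)*(-2) + (15*8)*Q = (14*8)*(-2) + (15*8)*15 = 112*(-2) + 120*15 = -224 + 1800 = 1576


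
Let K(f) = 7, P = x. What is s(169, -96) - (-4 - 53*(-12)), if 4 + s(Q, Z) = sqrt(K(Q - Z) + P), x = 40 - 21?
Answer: -636 + sqrt(26) ≈ -630.90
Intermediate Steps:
x = 19
P = 19
s(Q, Z) = -4 + sqrt(26) (s(Q, Z) = -4 + sqrt(7 + 19) = -4 + sqrt(26))
s(169, -96) - (-4 - 53*(-12)) = (-4 + sqrt(26)) - (-4 - 53*(-12)) = (-4 + sqrt(26)) - (-4 + 636) = (-4 + sqrt(26)) - 1*632 = (-4 + sqrt(26)) - 632 = -636 + sqrt(26)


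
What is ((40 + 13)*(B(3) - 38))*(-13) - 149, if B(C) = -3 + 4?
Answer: 25344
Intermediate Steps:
B(C) = 1
((40 + 13)*(B(3) - 38))*(-13) - 149 = ((40 + 13)*(1 - 38))*(-13) - 149 = (53*(-37))*(-13) - 149 = -1961*(-13) - 149 = 25493 - 149 = 25344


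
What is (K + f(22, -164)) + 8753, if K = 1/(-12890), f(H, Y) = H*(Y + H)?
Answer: 72557809/12890 ≈ 5629.0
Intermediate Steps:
f(H, Y) = H*(H + Y)
K = -1/12890 ≈ -7.7580e-5
(K + f(22, -164)) + 8753 = (-1/12890 + 22*(22 - 164)) + 8753 = (-1/12890 + 22*(-142)) + 8753 = (-1/12890 - 3124) + 8753 = -40268361/12890 + 8753 = 72557809/12890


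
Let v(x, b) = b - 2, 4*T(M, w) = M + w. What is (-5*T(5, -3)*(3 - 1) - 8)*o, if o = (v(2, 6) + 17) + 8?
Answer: -377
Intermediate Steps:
T(M, w) = M/4 + w/4 (T(M, w) = (M + w)/4 = M/4 + w/4)
v(x, b) = -2 + b
o = 29 (o = ((-2 + 6) + 17) + 8 = (4 + 17) + 8 = 21 + 8 = 29)
(-5*T(5, -3)*(3 - 1) - 8)*o = (-5*((¼)*5 + (¼)*(-3))*(3 - 1) - 8)*29 = (-5*(5/4 - ¾)*2 - 8)*29 = (-5*2/2 - 8)*29 = (-5*1 - 8)*29 = (-5 - 8)*29 = -13*29 = -377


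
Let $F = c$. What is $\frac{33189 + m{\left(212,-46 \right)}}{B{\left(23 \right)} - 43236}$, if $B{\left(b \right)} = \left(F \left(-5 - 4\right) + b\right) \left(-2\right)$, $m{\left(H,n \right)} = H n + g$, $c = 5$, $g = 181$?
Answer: $- \frac{11809}{21596} \approx -0.54681$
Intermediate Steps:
$F = 5$
$m{\left(H,n \right)} = 181 + H n$ ($m{\left(H,n \right)} = H n + 181 = 181 + H n$)
$B{\left(b \right)} = 90 - 2 b$ ($B{\left(b \right)} = \left(5 \left(-5 - 4\right) + b\right) \left(-2\right) = \left(5 \left(-9\right) + b\right) \left(-2\right) = \left(-45 + b\right) \left(-2\right) = 90 - 2 b$)
$\frac{33189 + m{\left(212,-46 \right)}}{B{\left(23 \right)} - 43236} = \frac{33189 + \left(181 + 212 \left(-46\right)\right)}{\left(90 - 46\right) - 43236} = \frac{33189 + \left(181 - 9752\right)}{\left(90 - 46\right) - 43236} = \frac{33189 - 9571}{44 - 43236} = \frac{23618}{-43192} = 23618 \left(- \frac{1}{43192}\right) = - \frac{11809}{21596}$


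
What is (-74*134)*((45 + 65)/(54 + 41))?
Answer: -218152/19 ≈ -11482.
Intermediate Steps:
(-74*134)*((45 + 65)/(54 + 41)) = -1090760/95 = -9916*22/19 = -218152/19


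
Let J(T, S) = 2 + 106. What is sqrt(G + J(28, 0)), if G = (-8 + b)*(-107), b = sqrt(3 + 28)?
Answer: sqrt(964 - 107*sqrt(31)) ≈ 19.190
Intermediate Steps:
J(T, S) = 108
b = sqrt(31) ≈ 5.5678
G = 856 - 107*sqrt(31) (G = (-8 + sqrt(31))*(-107) = 856 - 107*sqrt(31) ≈ 260.25)
sqrt(G + J(28, 0)) = sqrt((856 - 107*sqrt(31)) + 108) = sqrt(964 - 107*sqrt(31))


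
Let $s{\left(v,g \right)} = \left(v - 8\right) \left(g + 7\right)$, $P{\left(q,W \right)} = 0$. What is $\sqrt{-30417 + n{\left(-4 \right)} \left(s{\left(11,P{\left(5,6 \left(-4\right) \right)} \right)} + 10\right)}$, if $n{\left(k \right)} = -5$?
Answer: $2 i \sqrt{7643} \approx 174.85 i$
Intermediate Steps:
$s{\left(v,g \right)} = \left(-8 + v\right) \left(7 + g\right)$
$\sqrt{-30417 + n{\left(-4 \right)} \left(s{\left(11,P{\left(5,6 \left(-4\right) \right)} \right)} + 10\right)} = \sqrt{-30417 - 5 \left(\left(-56 - 0 + 7 \cdot 11 + 0 \cdot 11\right) + 10\right)} = \sqrt{-30417 - 5 \left(\left(-56 + 0 + 77 + 0\right) + 10\right)} = \sqrt{-30417 - 5 \left(21 + 10\right)} = \sqrt{-30417 - 155} = \sqrt{-30572} = 2 i \sqrt{7643}$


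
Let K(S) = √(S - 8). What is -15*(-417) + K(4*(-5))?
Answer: 6255 + 2*I*√7 ≈ 6255.0 + 5.2915*I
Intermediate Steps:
K(S) = √(-8 + S)
-15*(-417) + K(4*(-5)) = -15*(-417) + √(-8 + 4*(-5)) = 6255 + √(-8 - 20) = 6255 + √(-28) = 6255 + 2*I*√7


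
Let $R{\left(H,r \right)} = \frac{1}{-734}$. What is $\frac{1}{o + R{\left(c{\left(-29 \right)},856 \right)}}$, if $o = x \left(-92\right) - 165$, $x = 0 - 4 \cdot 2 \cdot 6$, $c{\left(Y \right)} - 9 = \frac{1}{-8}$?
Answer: $\frac{734}{3120233} \approx 0.00023524$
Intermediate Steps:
$c{\left(Y \right)} = \frac{71}{8}$ ($c{\left(Y \right)} = 9 + \frac{1}{-8} = 9 - \frac{1}{8} = \frac{71}{8}$)
$x = -48$ ($x = 0 - 8 \cdot 6 = 0 - 48 = -48$)
$R{\left(H,r \right)} = - \frac{1}{734}$
$o = 4251$ ($o = \left(-48\right) \left(-92\right) - 165 = 4416 - 165 = 4251$)
$\frac{1}{o + R{\left(c{\left(-29 \right)},856 \right)}} = \frac{1}{4251 - \frac{1}{734}} = \frac{1}{\frac{3120233}{734}} = \frac{734}{3120233}$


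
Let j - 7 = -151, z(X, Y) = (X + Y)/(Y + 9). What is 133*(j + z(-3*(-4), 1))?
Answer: -189791/10 ≈ -18979.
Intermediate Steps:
z(X, Y) = (X + Y)/(9 + Y)
j = -144 (j = 7 - 151 = -144)
133*(j + z(-3*(-4), 1)) = 133*(-144 + (-3*(-4) + 1)/(9 + 1)) = 133*(-144 + (12 + 1)/10) = 133*(-144 + (⅒)*13) = 133*(-144 + 13/10) = 133*(-1427/10) = -189791/10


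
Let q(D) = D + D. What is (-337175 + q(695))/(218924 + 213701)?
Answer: -67157/86525 ≈ -0.77616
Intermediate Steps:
q(D) = 2*D
(-337175 + q(695))/(218924 + 213701) = (-337175 + 2*695)/(218924 + 213701) = (-337175 + 1390)/432625 = -335785*1/432625 = -67157/86525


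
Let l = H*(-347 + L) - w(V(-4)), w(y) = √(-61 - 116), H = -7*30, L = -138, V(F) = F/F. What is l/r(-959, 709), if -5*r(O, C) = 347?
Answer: -509250/347 + 5*I*√177/347 ≈ -1467.6 + 0.1917*I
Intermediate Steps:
V(F) = 1
H = -210
w(y) = I*√177 (w(y) = √(-177) = I*√177)
r(O, C) = -347/5 (r(O, C) = -⅕*347 = -347/5)
l = 101850 - I*√177 (l = -210*(-347 - 138) - I*√177 = -210*(-485) - I*√177 = 101850 - I*√177 ≈ 1.0185e+5 - 13.304*I)
l/r(-959, 709) = (101850 - I*√177)/(-347/5) = (101850 - I*√177)*(-5/347) = -509250/347 + 5*I*√177/347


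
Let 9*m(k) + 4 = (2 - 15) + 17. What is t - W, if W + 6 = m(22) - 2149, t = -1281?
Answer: 874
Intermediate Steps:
m(k) = 0 (m(k) = -4/9 + ((2 - 15) + 17)/9 = -4/9 + (-13 + 17)/9 = -4/9 + (1/9)*4 = -4/9 + 4/9 = 0)
W = -2155 (W = -6 + (0 - 2149) = -6 - 2149 = -2155)
t - W = -1281 - 1*(-2155) = -1281 + 2155 = 874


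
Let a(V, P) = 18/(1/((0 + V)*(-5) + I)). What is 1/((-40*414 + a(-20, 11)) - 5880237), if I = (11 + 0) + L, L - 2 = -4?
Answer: -1/5894835 ≈ -1.6964e-7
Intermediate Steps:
L = -2 (L = 2 - 4 = -2)
I = 9 (I = (11 + 0) - 2 = 11 - 2 = 9)
a(V, P) = 162 - 90*V (a(V, P) = 18/(1/((0 + V)*(-5) + 9)) = 18/(1/(V*(-5) + 9)) = 18/(1/(-5*V + 9)) = 18/(1/(9 - 5*V)) = 18*(9 - 5*V) = 162 - 90*V)
1/((-40*414 + a(-20, 11)) - 5880237) = 1/((-40*414 + (162 - 90*(-20))) - 5880237) = 1/((-16560 + (162 + 1800)) - 5880237) = 1/((-16560 + 1962) - 5880237) = 1/(-14598 - 5880237) = 1/(-5894835) = -1/5894835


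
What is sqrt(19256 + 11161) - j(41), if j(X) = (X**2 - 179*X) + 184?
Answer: 5474 + sqrt(30417) ≈ 5648.4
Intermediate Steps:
j(X) = 184 + X**2 - 179*X
sqrt(19256 + 11161) - j(41) = sqrt(19256 + 11161) - (184 + 41**2 - 179*41) = sqrt(30417) - (184 + 1681 - 7339) = sqrt(30417) - 1*(-5474) = sqrt(30417) + 5474 = 5474 + sqrt(30417)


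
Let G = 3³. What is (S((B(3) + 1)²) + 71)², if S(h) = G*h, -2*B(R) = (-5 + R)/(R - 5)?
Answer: 96721/16 ≈ 6045.1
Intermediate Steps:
G = 27
B(R) = -½ (B(R) = -(-5 + R)/(2*(R - 5)) = -(-5 + R)/(2*(-5 + R)) = -½*1 = -½)
S(h) = 27*h
(S((B(3) + 1)²) + 71)² = (27*(-½ + 1)² + 71)² = (27*(½)² + 71)² = (27*(¼) + 71)² = (27/4 + 71)² = (311/4)² = 96721/16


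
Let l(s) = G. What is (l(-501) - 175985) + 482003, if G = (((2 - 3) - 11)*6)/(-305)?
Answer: 93335562/305 ≈ 3.0602e+5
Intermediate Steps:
G = 72/305 (G = ((-1 - 11)*6)*(-1/305) = -12*6*(-1/305) = -72*(-1/305) = 72/305 ≈ 0.23607)
l(s) = 72/305
(l(-501) - 175985) + 482003 = (72/305 - 175985) + 482003 = -53675353/305 + 482003 = 93335562/305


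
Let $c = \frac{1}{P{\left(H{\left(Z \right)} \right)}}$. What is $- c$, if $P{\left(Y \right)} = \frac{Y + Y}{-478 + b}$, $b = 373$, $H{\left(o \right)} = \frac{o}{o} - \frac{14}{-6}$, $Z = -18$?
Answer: $\frac{63}{4} \approx 15.75$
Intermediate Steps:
$H{\left(o \right)} = \frac{10}{3}$ ($H{\left(o \right)} = 1 - - \frac{7}{3} = 1 + \frac{7}{3} = \frac{10}{3}$)
$P{\left(Y \right)} = - \frac{2 Y}{105}$ ($P{\left(Y \right)} = \frac{Y + Y}{-478 + 373} = \frac{2 Y}{-105} = 2 Y \left(- \frac{1}{105}\right) = - \frac{2 Y}{105}$)
$c = - \frac{63}{4}$ ($c = \frac{1}{\left(- \frac{2}{105}\right) \frac{10}{3}} = \frac{1}{- \frac{4}{63}} = - \frac{63}{4} \approx -15.75$)
$- c = \left(-1\right) \left(- \frac{63}{4}\right) = \frac{63}{4}$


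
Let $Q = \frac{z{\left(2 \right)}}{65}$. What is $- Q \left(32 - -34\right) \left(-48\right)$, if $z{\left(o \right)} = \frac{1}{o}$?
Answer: $\frac{1584}{65} \approx 24.369$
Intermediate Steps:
$Q = \frac{1}{130}$ ($Q = \frac{1}{2 \cdot 65} = \frac{1}{2} \cdot \frac{1}{65} = \frac{1}{130} \approx 0.0076923$)
$- Q \left(32 - -34\right) \left(-48\right) = - \frac{32 - -34}{130} \left(-48\right) = - \frac{32 + 34}{130} \left(-48\right) = - \frac{1}{130} \cdot 66 \left(-48\right) = - \frac{33 \left(-48\right)}{65} = \left(-1\right) \left(- \frac{1584}{65}\right) = \frac{1584}{65}$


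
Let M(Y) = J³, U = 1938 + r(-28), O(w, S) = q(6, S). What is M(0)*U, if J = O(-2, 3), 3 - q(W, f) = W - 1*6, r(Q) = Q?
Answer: 51570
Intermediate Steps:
q(W, f) = 9 - W (q(W, f) = 3 - (W - 1*6) = 3 - (W - 6) = 3 - (-6 + W) = 3 + (6 - W) = 9 - W)
O(w, S) = 3 (O(w, S) = 9 - 1*6 = 9 - 6 = 3)
U = 1910 (U = 1938 - 28 = 1910)
J = 3
M(Y) = 27 (M(Y) = 3³ = 27)
M(0)*U = 27*1910 = 51570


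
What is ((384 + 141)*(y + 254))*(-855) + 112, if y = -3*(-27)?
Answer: -150373013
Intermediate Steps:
y = 81
((384 + 141)*(y + 254))*(-855) + 112 = ((384 + 141)*(81 + 254))*(-855) + 112 = (525*335)*(-855) + 112 = 175875*(-855) + 112 = -150373125 + 112 = -150373013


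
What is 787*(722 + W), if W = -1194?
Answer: -371464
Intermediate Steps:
787*(722 + W) = 787*(722 - 1194) = 787*(-472) = -371464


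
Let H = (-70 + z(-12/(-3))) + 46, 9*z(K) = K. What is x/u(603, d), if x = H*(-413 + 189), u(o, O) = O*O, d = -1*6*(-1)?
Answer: 11872/81 ≈ 146.57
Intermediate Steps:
d = 6 (d = -6*(-1) = 6)
z(K) = K/9
u(o, O) = O²
H = -212/9 (H = (-70 + (-12/(-3))/9) + 46 = (-70 + (-12*(-⅓))/9) + 46 = (-70 + (⅑)*4) + 46 = (-70 + 4/9) + 46 = -626/9 + 46 = -212/9 ≈ -23.556)
x = 47488/9 (x = -212*(-413 + 189)/9 = -212/9*(-224) = 47488/9 ≈ 5276.4)
x/u(603, d) = 47488/(9*(6²)) = (47488/9)/36 = (47488/9)*(1/36) = 11872/81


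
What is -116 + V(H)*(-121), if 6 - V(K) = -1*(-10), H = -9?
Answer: 368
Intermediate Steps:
V(K) = -4 (V(K) = 6 - (-1)*(-10) = 6 - 1*10 = 6 - 10 = -4)
-116 + V(H)*(-121) = -116 - 4*(-121) = -116 + 484 = 368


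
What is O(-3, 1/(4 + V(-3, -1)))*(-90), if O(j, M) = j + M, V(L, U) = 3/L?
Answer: 240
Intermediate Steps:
O(j, M) = M + j
O(-3, 1/(4 + V(-3, -1)))*(-90) = (1/(4 + 3/(-3)) - 3)*(-90) = (1/(4 + 3*(-⅓)) - 3)*(-90) = (1/(4 - 1) - 3)*(-90) = (1/3 - 3)*(-90) = (⅓ - 3)*(-90) = -8/3*(-90) = 240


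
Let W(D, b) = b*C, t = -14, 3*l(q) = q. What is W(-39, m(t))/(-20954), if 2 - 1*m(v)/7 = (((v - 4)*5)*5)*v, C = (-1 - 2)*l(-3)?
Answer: 66129/10477 ≈ 6.3118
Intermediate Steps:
l(q) = q/3
C = 3 (C = (-1 - 2)*((⅓)*(-3)) = -3*(-1) = 3)
m(v) = 14 - 7*v*(-100 + 25*v) (m(v) = 14 - 7*((v - 4)*5)*5*v = 14 - 7*((-4 + v)*5)*5*v = 14 - 7*(-20 + 5*v)*5*v = 14 - 7*(-100 + 25*v)*v = 14 - 7*v*(-100 + 25*v))
W(D, b) = 3*b (W(D, b) = b*3 = 3*b)
W(-39, m(t))/(-20954) = (3*(14 - 175*(-14)² + 700*(-14)))/(-20954) = (3*(14 - 175*196 - 9800))*(-1/20954) = (3*(14 - 34300 - 9800))*(-1/20954) = (3*(-44086))*(-1/20954) = -132258*(-1/20954) = 66129/10477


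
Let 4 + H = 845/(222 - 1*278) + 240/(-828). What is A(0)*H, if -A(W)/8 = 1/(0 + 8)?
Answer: 74881/3864 ≈ 19.379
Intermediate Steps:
H = -74881/3864 (H = -4 + (845/(222 - 1*278) + 240/(-828)) = -4 + (845/(222 - 278) + 240*(-1/828)) = -4 + (845/(-56) - 20/69) = -4 + (845*(-1/56) - 20/69) = -4 + (-845/56 - 20/69) = -4 - 59425/3864 = -74881/3864 ≈ -19.379)
A(W) = -1 (A(W) = -8/(0 + 8) = -8/8 = -8*⅛ = -1)
A(0)*H = -1*(-74881/3864) = 74881/3864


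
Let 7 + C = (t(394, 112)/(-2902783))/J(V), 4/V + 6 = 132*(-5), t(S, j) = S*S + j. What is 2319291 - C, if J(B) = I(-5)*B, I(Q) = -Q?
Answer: 33662068166228/14513915 ≈ 2.3193e+6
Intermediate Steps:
t(S, j) = j + S² (t(S, j) = S² + j = j + S²)
V = -2/333 (V = 4/(-6 + 132*(-5)) = 4/(-6 - 660) = 4/(-666) = 4*(-1/666) = -2/333 ≈ -0.0060060)
J(B) = 5*B (J(B) = (-1*(-5))*B = 5*B)
C = -75731963/14513915 (C = -7 + ((112 + 394²)/(-2902783))/((5*(-2/333))) = -7 + ((112 + 155236)*(-1/2902783))/(-10/333) = -7 + (155348*(-1/2902783))*(-333/10) = -7 - 155348/2902783*(-333/10) = -7 + 25865442/14513915 = -75731963/14513915 ≈ -5.2179)
2319291 - C = 2319291 - 1*(-75731963/14513915) = 2319291 + 75731963/14513915 = 33662068166228/14513915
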